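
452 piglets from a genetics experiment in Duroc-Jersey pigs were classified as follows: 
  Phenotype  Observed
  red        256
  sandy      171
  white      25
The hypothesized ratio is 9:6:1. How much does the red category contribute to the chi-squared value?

Expected counts for N = 452 under a 9:6:1 ratio (total parts = 16):
  red: 452 × 9/16 = 254.25
  sandy: 452 × 6/16 = 169.5
  white: 452 × 1/16 = 28.25
Contribution of red: (256 − 254.25)² / 254.25 = 0.0120

0.012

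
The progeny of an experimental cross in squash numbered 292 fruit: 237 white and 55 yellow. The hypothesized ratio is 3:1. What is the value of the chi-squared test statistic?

5.918

Under the 3:1 hypothesis (Σ ratio = 4, N = 292):
  white: 292 × 3/4 = 219
  yellow: 292 × 1/4 = 73
χ² = Σ (O − E)² / E
  white: (237 − 219)² / 219 = 1.4795
  yellow: (55 − 73)² / 73 = 4.4384
χ² = 1.4795 + 4.4384 = 5.9179 ≈ 5.918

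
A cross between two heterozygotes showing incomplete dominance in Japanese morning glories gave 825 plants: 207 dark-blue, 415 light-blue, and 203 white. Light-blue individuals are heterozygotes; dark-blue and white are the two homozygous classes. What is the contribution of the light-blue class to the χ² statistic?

With incomplete dominance, a heterozygote × heterozygote cross gives a 1:2:1 phenotypic ratio.
Expected counts for N = 825 under a 1:2:1 ratio (total parts = 4):
  dark-blue: 825 × 1/4 = 206.25
  light-blue: 825 × 2/4 = 412.5
  white: 825 × 1/4 = 206.25
Contribution of light-blue: (415 − 412.5)² / 412.5 = 0.0152

0.015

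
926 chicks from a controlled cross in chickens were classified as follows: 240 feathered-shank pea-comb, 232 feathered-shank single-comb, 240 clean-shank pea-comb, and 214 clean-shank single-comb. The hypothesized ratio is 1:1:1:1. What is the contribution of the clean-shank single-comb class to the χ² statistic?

Total ratio parts = 4. Expected numbers out of 926:
  feathered-shank pea-comb: 926 × 1/4 = 231.5
  feathered-shank single-comb: 926 × 1/4 = 231.5
  clean-shank pea-comb: 926 × 1/4 = 231.5
  clean-shank single-comb: 926 × 1/4 = 231.5
Contribution of clean-shank single-comb: (214 − 231.5)² / 231.5 = 1.3229

1.323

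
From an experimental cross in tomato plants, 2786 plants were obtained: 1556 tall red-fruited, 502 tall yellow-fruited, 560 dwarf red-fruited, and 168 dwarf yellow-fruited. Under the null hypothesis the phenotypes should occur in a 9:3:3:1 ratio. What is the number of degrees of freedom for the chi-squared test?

A goodness-of-fit test with 4 phenotype classes has df = 4 − 1 = 3.

3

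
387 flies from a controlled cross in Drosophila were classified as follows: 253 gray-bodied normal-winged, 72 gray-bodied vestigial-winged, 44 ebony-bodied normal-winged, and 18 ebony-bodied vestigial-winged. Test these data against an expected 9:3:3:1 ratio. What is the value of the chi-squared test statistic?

18.558

Under the 9:3:3:1 hypothesis (Σ ratio = 16, N = 387):
  gray-bodied normal-winged: 387 × 9/16 = 217.6875
  gray-bodied vestigial-winged: 387 × 3/16 = 72.5625
  ebony-bodied normal-winged: 387 × 3/16 = 72.5625
  ebony-bodied vestigial-winged: 387 × 1/16 = 24.1875
χ² = Σ (O − E)² / E
  gray-bodied normal-winged: (253 − 217.6875)² / 217.6875 = 5.7283
  gray-bodied vestigial-winged: (72 − 72.5625)² / 72.5625 = 0.0044
  ebony-bodied normal-winged: (44 − 72.5625)² / 72.5625 = 11.2429
  ebony-bodied vestigial-winged: (18 − 24.1875)² / 24.1875 = 1.5828
χ² = 5.7283 + 0.0044 + 11.2429 + 1.5828 = 18.5584 ≈ 18.558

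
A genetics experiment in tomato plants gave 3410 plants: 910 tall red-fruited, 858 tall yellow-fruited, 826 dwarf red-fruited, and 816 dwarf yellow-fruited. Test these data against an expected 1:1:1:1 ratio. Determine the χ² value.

6.300

Under the 1:1:1:1 hypothesis (Σ ratio = 4, N = 3410):
  tall red-fruited: 3410 × 1/4 = 852.5
  tall yellow-fruited: 3410 × 1/4 = 852.5
  dwarf red-fruited: 3410 × 1/4 = 852.5
  dwarf yellow-fruited: 3410 × 1/4 = 852.5
χ² = Σ (O − E)² / E
  tall red-fruited: (910 − 852.5)² / 852.5 = 3.8783
  tall yellow-fruited: (858 − 852.5)² / 852.5 = 0.0355
  dwarf red-fruited: (826 − 852.5)² / 852.5 = 0.8238
  dwarf yellow-fruited: (816 − 852.5)² / 852.5 = 1.5628
χ² = 3.8783 + 0.0355 + 0.8238 + 1.5628 = 6.3004 ≈ 6.300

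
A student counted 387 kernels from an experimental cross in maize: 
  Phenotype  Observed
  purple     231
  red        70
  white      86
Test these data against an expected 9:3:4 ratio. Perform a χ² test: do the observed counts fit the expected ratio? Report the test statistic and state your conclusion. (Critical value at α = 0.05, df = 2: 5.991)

2.099; consistent

Total ratio parts = 16. Expected numbers out of 387:
  purple: 387 × 9/16 = 217.6875
  red: 387 × 3/16 = 72.5625
  white: 387 × 4/16 = 96.75
χ² = Σ (O − E)² / E
  purple: (231 − 217.6875)² / 217.6875 = 0.8141
  red: (70 − 72.5625)² / 72.5625 = 0.0905
  white: (86 − 96.75)² / 96.75 = 1.1944
χ² = 0.8141 + 0.0905 + 1.1944 = 2.099
Degrees of freedom = 3 − 1 = 2; critical value at α = 0.05 is 5.991.
Since 2.099 < 5.991, we fail to reject the null hypothesis — the data are consistent with the 9:3:4 ratio.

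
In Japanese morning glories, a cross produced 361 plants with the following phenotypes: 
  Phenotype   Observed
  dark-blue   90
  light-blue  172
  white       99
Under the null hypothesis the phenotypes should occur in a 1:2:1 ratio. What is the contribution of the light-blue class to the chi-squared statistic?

The 1:2:1 ratio has 4 parts, so with N = 361 the expected counts are:
  dark-blue: 361 × 1/4 = 90.25
  light-blue: 361 × 2/4 = 180.5
  white: 361 × 1/4 = 90.25
Contribution of light-blue: (172 − 180.5)² / 180.5 = 0.4003

0.400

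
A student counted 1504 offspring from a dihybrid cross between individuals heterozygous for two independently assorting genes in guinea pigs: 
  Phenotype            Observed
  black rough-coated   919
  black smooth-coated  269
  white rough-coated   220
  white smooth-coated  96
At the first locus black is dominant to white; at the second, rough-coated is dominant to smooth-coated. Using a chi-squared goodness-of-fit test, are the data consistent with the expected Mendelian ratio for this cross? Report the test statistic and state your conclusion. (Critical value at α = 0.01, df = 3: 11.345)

A dihybrid F₂ with independent assortment and complete dominance at both loci gives a 9:3:3:1 phenotypic ratio.
Expected counts for N = 1504 under a 9:3:3:1 ratio (total parts = 16):
  black rough-coated: 1504 × 9/16 = 846
  black smooth-coated: 1504 × 3/16 = 282
  white rough-coated: 1504 × 3/16 = 282
  white smooth-coated: 1504 × 1/16 = 94
χ² = Σ (O − E)² / E
  black rough-coated: (919 − 846)² / 846 = 6.2991
  black smooth-coated: (269 − 282)² / 282 = 0.5993
  white rough-coated: (220 − 282)² / 282 = 13.6312
  white smooth-coated: (96 − 94)² / 94 = 0.0426
χ² = 6.2991 + 0.5993 + 13.6312 + 0.0426 = 20.5722 ≈ 20.572
Degrees of freedom = 4 − 1 = 3; critical value at α = 0.01 is 11.345.
Since 20.572 > 11.345, we reject the null hypothesis — the data do not fit the 9:3:3:1 ratio.

20.572; not consistent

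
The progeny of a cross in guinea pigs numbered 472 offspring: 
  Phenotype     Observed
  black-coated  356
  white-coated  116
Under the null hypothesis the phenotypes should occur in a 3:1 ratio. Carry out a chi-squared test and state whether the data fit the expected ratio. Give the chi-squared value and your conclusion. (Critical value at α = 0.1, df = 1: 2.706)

Total ratio parts = 4. Expected numbers out of 472:
  black-coated: 472 × 3/4 = 354
  white-coated: 472 × 1/4 = 118
χ² = Σ (O − E)² / E
  black-coated: (356 − 354)² / 354 = 0.0113
  white-coated: (116 − 118)² / 118 = 0.0339
χ² = 0.0113 + 0.0339 = 0.0452 ≈ 0.045
Degrees of freedom = 2 − 1 = 1; critical value at α = 0.1 is 2.706.
Since 0.045 < 2.706, we fail to reject the null hypothesis — the data are consistent with the 3:1 ratio.

0.045; consistent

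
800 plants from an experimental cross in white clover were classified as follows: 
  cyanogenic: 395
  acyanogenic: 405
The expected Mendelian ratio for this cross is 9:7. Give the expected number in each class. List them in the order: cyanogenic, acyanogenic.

450, 350

Expected counts for N = 800 under a 9:7 ratio (total parts = 16):
  cyanogenic: 800 × 9/16 = 450
  acyanogenic: 800 × 7/16 = 350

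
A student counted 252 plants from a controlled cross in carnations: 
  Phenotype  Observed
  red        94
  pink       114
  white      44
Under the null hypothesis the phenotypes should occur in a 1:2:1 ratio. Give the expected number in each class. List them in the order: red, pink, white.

Expected counts for N = 252 under a 1:2:1 ratio (total parts = 4):
  red: 252 × 1/4 = 63
  pink: 252 × 2/4 = 126
  white: 252 × 1/4 = 63

63, 126, 63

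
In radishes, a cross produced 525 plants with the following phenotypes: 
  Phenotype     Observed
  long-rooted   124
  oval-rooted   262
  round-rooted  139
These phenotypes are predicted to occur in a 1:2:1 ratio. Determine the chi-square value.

Expected counts for N = 525 under a 1:2:1 ratio (total parts = 4):
  long-rooted: 525 × 1/4 = 131.25
  oval-rooted: 525 × 2/4 = 262.5
  round-rooted: 525 × 1/4 = 131.25
χ² = Σ (O − E)² / E
  long-rooted: (124 − 131.25)² / 131.25 = 0.4005
  oval-rooted: (262 − 262.5)² / 262.5 = 0.0010
  round-rooted: (139 − 131.25)² / 131.25 = 0.4576
χ² = 0.4005 + 0.0010 + 0.4576 = 0.8591 ≈ 0.859

0.859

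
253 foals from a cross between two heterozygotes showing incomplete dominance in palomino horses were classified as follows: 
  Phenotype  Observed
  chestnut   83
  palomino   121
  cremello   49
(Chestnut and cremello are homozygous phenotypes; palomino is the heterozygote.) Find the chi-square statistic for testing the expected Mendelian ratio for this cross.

9.617

With incomplete dominance, a heterozygote × heterozygote cross gives a 1:2:1 phenotypic ratio.
The 1:2:1 ratio has 4 parts, so with N = 253 the expected counts are:
  chestnut: 253 × 1/4 = 63.25
  palomino: 253 × 2/4 = 126.5
  cremello: 253 × 1/4 = 63.25
χ² = Σ (O − E)² / E
  chestnut: (83 − 63.25)² / 63.25 = 6.1670
  palomino: (121 − 126.5)² / 126.5 = 0.2391
  cremello: (49 − 63.25)² / 63.25 = 3.2105
χ² = 6.1670 + 0.2391 + 3.2105 = 9.6166 ≈ 9.617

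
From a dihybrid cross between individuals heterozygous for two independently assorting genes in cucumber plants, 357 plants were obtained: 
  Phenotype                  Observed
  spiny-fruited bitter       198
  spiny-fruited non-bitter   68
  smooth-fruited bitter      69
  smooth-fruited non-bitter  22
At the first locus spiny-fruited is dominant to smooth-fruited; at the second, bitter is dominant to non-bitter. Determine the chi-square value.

A dihybrid F₂ with independent assortment and complete dominance at both loci gives a 9:3:3:1 phenotypic ratio.
The 9:3:3:1 ratio has 16 parts, so with N = 357 the expected counts are:
  spiny-fruited bitter: 357 × 9/16 = 200.8125
  spiny-fruited non-bitter: 357 × 3/16 = 66.9375
  smooth-fruited bitter: 357 × 3/16 = 66.9375
  smooth-fruited non-bitter: 357 × 1/16 = 22.3125
χ² = Σ (O − E)² / E
  spiny-fruited bitter: (198 − 200.8125)² / 200.8125 = 0.0394
  spiny-fruited non-bitter: (68 − 66.9375)² / 66.9375 = 0.0169
  smooth-fruited bitter: (69 − 66.9375)² / 66.9375 = 0.0636
  smooth-fruited non-bitter: (22 − 22.3125)² / 22.3125 = 0.0044
χ² = 0.0394 + 0.0169 + 0.0636 + 0.0044 = 0.1243 ≈ 0.124

0.124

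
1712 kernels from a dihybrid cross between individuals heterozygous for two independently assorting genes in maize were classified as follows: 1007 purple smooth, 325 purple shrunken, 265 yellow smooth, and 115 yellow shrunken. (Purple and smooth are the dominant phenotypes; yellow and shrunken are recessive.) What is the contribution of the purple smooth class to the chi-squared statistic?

A dihybrid F₂ with independent assortment and complete dominance at both loci gives a 9:3:3:1 phenotypic ratio.
The 9:3:3:1 ratio has 16 parts, so with N = 1712 the expected counts are:
  purple smooth: 1712 × 9/16 = 963
  purple shrunken: 1712 × 3/16 = 321
  yellow smooth: 1712 × 3/16 = 321
  yellow shrunken: 1712 × 1/16 = 107
Contribution of purple smooth: (1007 − 963)² / 963 = 2.0104

2.010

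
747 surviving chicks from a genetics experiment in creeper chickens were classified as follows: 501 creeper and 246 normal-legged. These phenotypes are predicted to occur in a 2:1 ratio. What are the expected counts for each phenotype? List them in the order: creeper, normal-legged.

498, 249

Expected counts for N = 747 under a 2:1 ratio (total parts = 3):
  creeper: 747 × 2/3 = 498
  normal-legged: 747 × 1/3 = 249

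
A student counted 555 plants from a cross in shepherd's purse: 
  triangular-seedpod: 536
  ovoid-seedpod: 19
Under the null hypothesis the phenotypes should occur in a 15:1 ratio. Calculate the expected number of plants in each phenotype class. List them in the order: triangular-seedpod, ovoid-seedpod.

The 15:1 ratio has 16 parts, so with N = 555 the expected counts are:
  triangular-seedpod: 555 × 15/16 = 520.3125
  ovoid-seedpod: 555 × 1/16 = 34.6875

520.3125, 34.6875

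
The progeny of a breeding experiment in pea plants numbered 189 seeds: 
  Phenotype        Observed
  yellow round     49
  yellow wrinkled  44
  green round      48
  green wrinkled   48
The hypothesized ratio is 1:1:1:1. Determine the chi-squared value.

The 1:1:1:1 ratio has 4 parts, so with N = 189 the expected counts are:
  yellow round: 189 × 1/4 = 47.25
  yellow wrinkled: 189 × 1/4 = 47.25
  green round: 189 × 1/4 = 47.25
  green wrinkled: 189 × 1/4 = 47.25
χ² = Σ (O − E)² / E
  yellow round: (49 − 47.25)² / 47.25 = 0.0648
  yellow wrinkled: (44 − 47.25)² / 47.25 = 0.2235
  green round: (48 − 47.25)² / 47.25 = 0.0119
  green wrinkled: (48 − 47.25)² / 47.25 = 0.0119
χ² = 0.0648 + 0.2235 + 0.0119 + 0.0119 = 0.3121 ≈ 0.312

0.312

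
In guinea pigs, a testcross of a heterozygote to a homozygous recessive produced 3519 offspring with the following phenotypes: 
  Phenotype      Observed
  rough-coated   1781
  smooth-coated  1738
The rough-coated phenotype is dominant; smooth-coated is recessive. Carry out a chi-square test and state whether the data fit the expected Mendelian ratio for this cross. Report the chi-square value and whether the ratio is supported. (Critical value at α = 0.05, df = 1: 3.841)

A testcross of a heterozygote (Aa × aa) gives a 1:1 phenotypic ratio.
Total ratio parts = 2. Expected numbers out of 3519:
  rough-coated: 3519 × 1/2 = 1759.5
  smooth-coated: 3519 × 1/2 = 1759.5
χ² = Σ (O − E)² / E
  rough-coated: (1781 − 1759.5)² / 1759.5 = 0.2627
  smooth-coated: (1738 − 1759.5)² / 1759.5 = 0.2627
χ² = 0.2627 + 0.2627 = 0.5254 ≈ 0.525
Degrees of freedom = 2 − 1 = 1; critical value at α = 0.05 is 3.841.
Since 0.525 < 3.841, we fail to reject the null hypothesis — the data are consistent with the 1:1 ratio.

0.525; consistent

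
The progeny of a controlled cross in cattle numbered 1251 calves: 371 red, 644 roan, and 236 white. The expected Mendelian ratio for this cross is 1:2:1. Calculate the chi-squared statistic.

Expected counts for N = 1251 under a 1:2:1 ratio (total parts = 4):
  red: 1251 × 1/4 = 312.75
  roan: 1251 × 2/4 = 625.5
  white: 1251 × 1/4 = 312.75
χ² = Σ (O − E)² / E
  red: (371 − 312.75)² / 312.75 = 10.8491
  roan: (644 − 625.5)² / 625.5 = 0.5472
  white: (236 − 312.75)² / 312.75 = 18.8347
χ² = 10.8491 + 0.5472 + 18.8347 = 30.231

30.231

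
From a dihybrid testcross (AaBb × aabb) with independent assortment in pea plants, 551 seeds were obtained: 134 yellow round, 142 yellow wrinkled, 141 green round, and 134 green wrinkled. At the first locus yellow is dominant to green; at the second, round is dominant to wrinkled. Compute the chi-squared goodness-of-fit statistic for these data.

A dihybrid testcross with independent assortment gives a 1:1:1:1 ratio.
Expected counts for N = 551 under a 1:1:1:1 ratio (total parts = 4):
  yellow round: 551 × 1/4 = 137.75
  yellow wrinkled: 551 × 1/4 = 137.75
  green round: 551 × 1/4 = 137.75
  green wrinkled: 551 × 1/4 = 137.75
χ² = Σ (O − E)² / E
  yellow round: (134 − 137.75)² / 137.75 = 0.1021
  yellow wrinkled: (142 − 137.75)² / 137.75 = 0.1311
  green round: (141 − 137.75)² / 137.75 = 0.0767
  green wrinkled: (134 − 137.75)² / 137.75 = 0.1021
χ² = 0.1021 + 0.1311 + 0.0767 + 0.1021 = 0.412

0.412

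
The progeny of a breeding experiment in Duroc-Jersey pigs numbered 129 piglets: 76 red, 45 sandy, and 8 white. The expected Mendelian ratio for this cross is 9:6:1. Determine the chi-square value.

Total ratio parts = 16. Expected numbers out of 129:
  red: 129 × 9/16 = 72.5625
  sandy: 129 × 6/16 = 48.375
  white: 129 × 1/16 = 8.0625
χ² = Σ (O − E)² / E
  red: (76 − 72.5625)² / 72.5625 = 0.1628
  sandy: (45 − 48.375)² / 48.375 = 0.2355
  white: (8 − 8.0625)² / 8.0625 = 0.0005
χ² = 0.1628 + 0.2355 + 0.0005 = 0.3988 ≈ 0.399

0.399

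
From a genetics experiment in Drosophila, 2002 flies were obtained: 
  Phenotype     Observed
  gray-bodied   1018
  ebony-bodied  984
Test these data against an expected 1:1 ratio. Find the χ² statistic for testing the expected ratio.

0.577

Under the 1:1 hypothesis (Σ ratio = 2, N = 2002):
  gray-bodied: 2002 × 1/2 = 1001
  ebony-bodied: 2002 × 1/2 = 1001
χ² = Σ (O − E)² / E
  gray-bodied: (1018 − 1001)² / 1001 = 0.2887
  ebony-bodied: (984 − 1001)² / 1001 = 0.2887
χ² = 0.2887 + 0.2887 = 0.5774 ≈ 0.577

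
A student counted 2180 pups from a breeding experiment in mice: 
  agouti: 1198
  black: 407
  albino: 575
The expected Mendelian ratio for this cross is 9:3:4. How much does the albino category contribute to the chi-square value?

1.651

The 9:3:4 ratio has 16 parts, so with N = 2180 the expected counts are:
  agouti: 2180 × 9/16 = 1226.25
  black: 2180 × 3/16 = 408.75
  albino: 2180 × 4/16 = 545
Contribution of albino: (575 − 545)² / 545 = 1.6514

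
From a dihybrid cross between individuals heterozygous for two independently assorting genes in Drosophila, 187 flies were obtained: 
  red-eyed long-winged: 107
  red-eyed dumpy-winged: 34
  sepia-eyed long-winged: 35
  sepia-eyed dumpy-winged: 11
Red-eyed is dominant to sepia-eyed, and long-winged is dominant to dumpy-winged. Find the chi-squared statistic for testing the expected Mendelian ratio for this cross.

0.104

A dihybrid F₂ with independent assortment and complete dominance at both loci gives a 9:3:3:1 phenotypic ratio.
Total ratio parts = 16. Expected numbers out of 187:
  red-eyed long-winged: 187 × 9/16 = 105.1875
  red-eyed dumpy-winged: 187 × 3/16 = 35.0625
  sepia-eyed long-winged: 187 × 3/16 = 35.0625
  sepia-eyed dumpy-winged: 187 × 1/16 = 11.6875
χ² = Σ (O − E)² / E
  red-eyed long-winged: (107 − 105.1875)² / 105.1875 = 0.0312
  red-eyed dumpy-winged: (34 − 35.0625)² / 35.0625 = 0.0322
  sepia-eyed long-winged: (35 − 35.0625)² / 35.0625 = 0.0001
  sepia-eyed dumpy-winged: (11 − 11.6875)² / 11.6875 = 0.0404
χ² = 0.0312 + 0.0322 + 0.0001 + 0.0404 = 0.1039 ≈ 0.104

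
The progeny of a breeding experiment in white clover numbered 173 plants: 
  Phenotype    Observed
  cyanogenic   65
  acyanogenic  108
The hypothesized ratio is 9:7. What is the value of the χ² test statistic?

24.524

The 9:7 ratio has 16 parts, so with N = 173 the expected counts are:
  cyanogenic: 173 × 9/16 = 97.3125
  acyanogenic: 173 × 7/16 = 75.6875
χ² = Σ (O − E)² / E
  cyanogenic: (65 − 97.3125)² / 97.3125 = 10.7293
  acyanogenic: (108 − 75.6875)² / 75.6875 = 13.7948
χ² = 10.7293 + 13.7948 = 24.5241 ≈ 24.524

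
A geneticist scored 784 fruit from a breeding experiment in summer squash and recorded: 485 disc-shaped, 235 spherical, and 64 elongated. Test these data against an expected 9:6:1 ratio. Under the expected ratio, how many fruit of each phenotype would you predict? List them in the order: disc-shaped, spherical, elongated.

Total ratio parts = 16. Expected numbers out of 784:
  disc-shaped: 784 × 9/16 = 441
  spherical: 784 × 6/16 = 294
  elongated: 784 × 1/16 = 49

441, 294, 49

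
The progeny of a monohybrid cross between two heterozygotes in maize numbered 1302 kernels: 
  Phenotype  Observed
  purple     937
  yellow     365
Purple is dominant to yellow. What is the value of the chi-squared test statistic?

6.391

For a monohybrid cross between heterozygotes with complete dominance, the expected phenotypic ratio is 3:1.
Expected counts for N = 1302 under a 3:1 ratio (total parts = 4):
  purple: 1302 × 3/4 = 976.5
  yellow: 1302 × 1/4 = 325.5
χ² = Σ (O − E)² / E
  purple: (937 − 976.5)² / 976.5 = 1.5978
  yellow: (365 − 325.5)² / 325.5 = 4.7934
χ² = 1.5978 + 4.7934 = 6.3912 ≈ 6.391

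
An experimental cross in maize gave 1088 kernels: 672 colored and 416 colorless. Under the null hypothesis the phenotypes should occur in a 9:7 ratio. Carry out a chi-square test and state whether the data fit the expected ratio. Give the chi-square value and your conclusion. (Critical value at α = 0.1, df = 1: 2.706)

13.445; not consistent

Total ratio parts = 16. Expected numbers out of 1088:
  colored: 1088 × 9/16 = 612
  colorless: 1088 × 7/16 = 476
χ² = Σ (O − E)² / E
  colored: (672 − 612)² / 612 = 5.8824
  colorless: (416 − 476)² / 476 = 7.5630
χ² = 5.8824 + 7.5630 = 13.4454 ≈ 13.445
Degrees of freedom = 2 − 1 = 1; critical value at α = 0.1 is 2.706.
Since 13.445 > 2.706, we reject the null hypothesis — the data do not fit the 9:7 ratio.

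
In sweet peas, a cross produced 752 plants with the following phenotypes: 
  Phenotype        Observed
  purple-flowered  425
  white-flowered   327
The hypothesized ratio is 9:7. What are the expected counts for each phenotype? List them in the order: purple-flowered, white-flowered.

423, 329

Expected counts for N = 752 under a 9:7 ratio (total parts = 16):
  purple-flowered: 752 × 9/16 = 423
  white-flowered: 752 × 7/16 = 329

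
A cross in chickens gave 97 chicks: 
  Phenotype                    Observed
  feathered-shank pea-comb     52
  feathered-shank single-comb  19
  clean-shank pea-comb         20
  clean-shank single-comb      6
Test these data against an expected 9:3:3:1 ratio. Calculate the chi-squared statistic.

0.338

Under the 9:3:3:1 hypothesis (Σ ratio = 16, N = 97):
  feathered-shank pea-comb: 97 × 9/16 = 54.5625
  feathered-shank single-comb: 97 × 3/16 = 18.1875
  clean-shank pea-comb: 97 × 3/16 = 18.1875
  clean-shank single-comb: 97 × 1/16 = 6.0625
χ² = Σ (O − E)² / E
  feathered-shank pea-comb: (52 − 54.5625)² / 54.5625 = 0.1203
  feathered-shank single-comb: (19 − 18.1875)² / 18.1875 = 0.0363
  clean-shank pea-comb: (20 − 18.1875)² / 18.1875 = 0.1806
  clean-shank single-comb: (6 − 6.0625)² / 6.0625 = 0.0006
χ² = 0.1203 + 0.0363 + 0.1806 + 0.0006 = 0.3378 ≈ 0.338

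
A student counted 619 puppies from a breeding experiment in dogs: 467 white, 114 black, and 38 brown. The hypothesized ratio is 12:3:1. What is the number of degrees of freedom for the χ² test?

2

A goodness-of-fit test with 3 phenotype classes has df = 3 − 1 = 2.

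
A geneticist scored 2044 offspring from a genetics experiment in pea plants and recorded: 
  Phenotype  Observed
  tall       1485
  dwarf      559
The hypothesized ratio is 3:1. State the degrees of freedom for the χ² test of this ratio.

A goodness-of-fit test with 2 phenotype classes has df = 2 − 1 = 1.

1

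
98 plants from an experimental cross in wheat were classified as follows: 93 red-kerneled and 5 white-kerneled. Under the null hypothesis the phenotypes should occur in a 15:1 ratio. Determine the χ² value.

0.220

Expected counts for N = 98 under a 15:1 ratio (total parts = 16):
  red-kerneled: 98 × 15/16 = 91.875
  white-kerneled: 98 × 1/16 = 6.125
χ² = Σ (O − E)² / E
  red-kerneled: (93 − 91.875)² / 91.875 = 0.0138
  white-kerneled: (5 − 6.125)² / 6.125 = 0.2066
χ² = 0.0138 + 0.2066 = 0.2204 ≈ 0.220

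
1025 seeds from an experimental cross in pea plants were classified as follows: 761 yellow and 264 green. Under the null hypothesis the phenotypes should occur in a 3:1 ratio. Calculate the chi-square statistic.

0.313

Under the 3:1 hypothesis (Σ ratio = 4, N = 1025):
  yellow: 1025 × 3/4 = 768.75
  green: 1025 × 1/4 = 256.25
χ² = Σ (O − E)² / E
  yellow: (761 − 768.75)² / 768.75 = 0.0781
  green: (264 − 256.25)² / 256.25 = 0.2344
χ² = 0.0781 + 0.2344 = 0.3125 ≈ 0.313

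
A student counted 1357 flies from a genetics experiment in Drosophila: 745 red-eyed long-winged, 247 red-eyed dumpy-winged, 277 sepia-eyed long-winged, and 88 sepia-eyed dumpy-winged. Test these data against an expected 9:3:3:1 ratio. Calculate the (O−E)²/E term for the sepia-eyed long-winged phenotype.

2.001

Expected counts for N = 1357 under a 9:3:3:1 ratio (total parts = 16):
  red-eyed long-winged: 1357 × 9/16 = 763.3125
  red-eyed dumpy-winged: 1357 × 3/16 = 254.4375
  sepia-eyed long-winged: 1357 × 3/16 = 254.4375
  sepia-eyed dumpy-winged: 1357 × 1/16 = 84.8125
Contribution of sepia-eyed long-winged: (277 − 254.4375)² / 254.4375 = 2.0008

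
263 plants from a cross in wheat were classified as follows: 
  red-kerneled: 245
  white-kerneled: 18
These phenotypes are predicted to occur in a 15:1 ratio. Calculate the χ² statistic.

Total ratio parts = 16. Expected numbers out of 263:
  red-kerneled: 263 × 15/16 = 246.5625
  white-kerneled: 263 × 1/16 = 16.4375
χ² = Σ (O − E)² / E
  red-kerneled: (245 − 246.5625)² / 246.5625 = 0.0099
  white-kerneled: (18 − 16.4375)² / 16.4375 = 0.1485
χ² = 0.0099 + 0.1485 = 0.1584 ≈ 0.158

0.158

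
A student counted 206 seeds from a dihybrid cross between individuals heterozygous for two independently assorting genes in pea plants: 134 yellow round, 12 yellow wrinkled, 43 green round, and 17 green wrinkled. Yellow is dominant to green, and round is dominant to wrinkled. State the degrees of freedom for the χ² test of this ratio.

A dihybrid F₂ with independent assortment and complete dominance at both loci gives a 9:3:3:1 phenotypic ratio.
A goodness-of-fit test with 4 phenotype classes has df = 4 − 1 = 3.

3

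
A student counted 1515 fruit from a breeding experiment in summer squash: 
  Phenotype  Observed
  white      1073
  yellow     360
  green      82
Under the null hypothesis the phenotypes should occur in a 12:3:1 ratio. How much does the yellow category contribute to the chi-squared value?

Total ratio parts = 16. Expected numbers out of 1515:
  white: 1515 × 12/16 = 1136.25
  yellow: 1515 × 3/16 = 284.0625
  green: 1515 × 1/16 = 94.6875
Contribution of yellow: (360 − 284.0625)² / 284.0625 = 20.3001

20.300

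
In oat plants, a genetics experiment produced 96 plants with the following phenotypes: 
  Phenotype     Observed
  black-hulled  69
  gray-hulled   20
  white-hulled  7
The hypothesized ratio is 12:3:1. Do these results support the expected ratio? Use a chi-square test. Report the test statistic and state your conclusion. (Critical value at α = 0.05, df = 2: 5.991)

0.514; consistent

Expected counts for N = 96 under a 12:3:1 ratio (total parts = 16):
  black-hulled: 96 × 12/16 = 72
  gray-hulled: 96 × 3/16 = 18
  white-hulled: 96 × 1/16 = 6
χ² = Σ (O − E)² / E
  black-hulled: (69 − 72)² / 72 = 0.1250
  gray-hulled: (20 − 18)² / 18 = 0.2222
  white-hulled: (7 − 6)² / 6 = 0.1667
χ² = 0.1250 + 0.2222 + 0.1667 = 0.5139 ≈ 0.514
Degrees of freedom = 3 − 1 = 2; critical value at α = 0.05 is 5.991.
Since 0.514 < 5.991, we fail to reject the null hypothesis — the data are consistent with the 12:3:1 ratio.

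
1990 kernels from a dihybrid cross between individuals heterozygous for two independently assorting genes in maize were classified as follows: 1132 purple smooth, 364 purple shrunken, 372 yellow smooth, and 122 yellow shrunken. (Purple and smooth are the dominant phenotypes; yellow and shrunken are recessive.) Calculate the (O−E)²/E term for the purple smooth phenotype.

0.142

A dihybrid F₂ with independent assortment and complete dominance at both loci gives a 9:3:3:1 phenotypic ratio.
Expected counts for N = 1990 under a 9:3:3:1 ratio (total parts = 16):
  purple smooth: 1990 × 9/16 = 1119.375
  purple shrunken: 1990 × 3/16 = 373.125
  yellow smooth: 1990 × 3/16 = 373.125
  yellow shrunken: 1990 × 1/16 = 124.375
Contribution of purple smooth: (1132 − 1119.375)² / 1119.375 = 0.1424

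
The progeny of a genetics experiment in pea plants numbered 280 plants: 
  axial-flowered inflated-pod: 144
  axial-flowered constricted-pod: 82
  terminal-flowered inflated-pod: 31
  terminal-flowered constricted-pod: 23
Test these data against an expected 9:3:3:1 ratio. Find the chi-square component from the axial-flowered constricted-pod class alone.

16.576

The 9:3:3:1 ratio has 16 parts, so with N = 280 the expected counts are:
  axial-flowered inflated-pod: 280 × 9/16 = 157.5
  axial-flowered constricted-pod: 280 × 3/16 = 52.5
  terminal-flowered inflated-pod: 280 × 3/16 = 52.5
  terminal-flowered constricted-pod: 280 × 1/16 = 17.5
Contribution of axial-flowered constricted-pod: (82 − 52.5)² / 52.5 = 16.5762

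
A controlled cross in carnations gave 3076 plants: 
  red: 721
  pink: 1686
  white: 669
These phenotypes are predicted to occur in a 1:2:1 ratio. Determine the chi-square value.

Under the 1:2:1 hypothesis (Σ ratio = 4, N = 3076):
  red: 3076 × 1/4 = 769
  pink: 3076 × 2/4 = 1538
  white: 3076 × 1/4 = 769
χ² = Σ (O − E)² / E
  red: (721 − 769)² / 769 = 2.9961
  pink: (1686 − 1538)² / 1538 = 14.2419
  white: (669 − 769)² / 769 = 13.0039
χ² = 2.9961 + 14.2419 + 13.0039 = 30.2419 ≈ 30.242

30.242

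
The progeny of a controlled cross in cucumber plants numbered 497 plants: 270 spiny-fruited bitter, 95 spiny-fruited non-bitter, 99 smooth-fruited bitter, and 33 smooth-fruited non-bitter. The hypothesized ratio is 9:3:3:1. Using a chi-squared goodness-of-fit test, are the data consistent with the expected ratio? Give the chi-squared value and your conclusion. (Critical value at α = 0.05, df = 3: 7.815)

0.846; consistent

Under the 9:3:3:1 hypothesis (Σ ratio = 16, N = 497):
  spiny-fruited bitter: 497 × 9/16 = 279.5625
  spiny-fruited non-bitter: 497 × 3/16 = 93.1875
  smooth-fruited bitter: 497 × 3/16 = 93.1875
  smooth-fruited non-bitter: 497 × 1/16 = 31.0625
χ² = Σ (O − E)² / E
  spiny-fruited bitter: (270 − 279.5625)² / 279.5625 = 0.3271
  spiny-fruited non-bitter: (95 − 93.1875)² / 93.1875 = 0.0353
  smooth-fruited bitter: (99 − 93.1875)² / 93.1875 = 0.3626
  smooth-fruited non-bitter: (33 − 31.0625)² / 31.0625 = 0.1209
χ² = 0.3271 + 0.0353 + 0.3626 + 0.1209 = 0.8459 ≈ 0.846
Degrees of freedom = 4 − 1 = 3; critical value at α = 0.05 is 7.815.
Since 0.846 < 7.815, we fail to reject the null hypothesis — the data are consistent with the 9:3:3:1 ratio.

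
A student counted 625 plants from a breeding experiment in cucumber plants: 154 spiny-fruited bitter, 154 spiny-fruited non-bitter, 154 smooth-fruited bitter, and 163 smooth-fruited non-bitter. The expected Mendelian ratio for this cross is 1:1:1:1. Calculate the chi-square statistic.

Expected counts for N = 625 under a 1:1:1:1 ratio (total parts = 4):
  spiny-fruited bitter: 625 × 1/4 = 156.25
  spiny-fruited non-bitter: 625 × 1/4 = 156.25
  smooth-fruited bitter: 625 × 1/4 = 156.25
  smooth-fruited non-bitter: 625 × 1/4 = 156.25
χ² = Σ (O − E)² / E
  spiny-fruited bitter: (154 − 156.25)² / 156.25 = 0.0324
  spiny-fruited non-bitter: (154 − 156.25)² / 156.25 = 0.0324
  smooth-fruited bitter: (154 − 156.25)² / 156.25 = 0.0324
  smooth-fruited non-bitter: (163 − 156.25)² / 156.25 = 0.2916
χ² = 0.0324 + 0.0324 + 0.0324 + 0.2916 = 0.3888 ≈ 0.389

0.389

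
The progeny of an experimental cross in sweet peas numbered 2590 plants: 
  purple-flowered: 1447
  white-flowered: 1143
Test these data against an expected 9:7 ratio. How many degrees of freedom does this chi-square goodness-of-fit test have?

1

A goodness-of-fit test with 2 phenotype classes has df = 2 − 1 = 1.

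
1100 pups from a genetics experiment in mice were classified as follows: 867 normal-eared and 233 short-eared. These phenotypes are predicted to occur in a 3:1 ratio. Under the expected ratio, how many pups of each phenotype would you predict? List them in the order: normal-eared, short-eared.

Under the 3:1 hypothesis (Σ ratio = 4, N = 1100):
  normal-eared: 1100 × 3/4 = 825
  short-eared: 1100 × 1/4 = 275

825, 275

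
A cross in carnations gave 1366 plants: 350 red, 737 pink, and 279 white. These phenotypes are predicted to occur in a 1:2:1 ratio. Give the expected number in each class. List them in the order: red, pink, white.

341.5, 683, 341.5

The 1:2:1 ratio has 4 parts, so with N = 1366 the expected counts are:
  red: 1366 × 1/4 = 341.5
  pink: 1366 × 2/4 = 683
  white: 1366 × 1/4 = 341.5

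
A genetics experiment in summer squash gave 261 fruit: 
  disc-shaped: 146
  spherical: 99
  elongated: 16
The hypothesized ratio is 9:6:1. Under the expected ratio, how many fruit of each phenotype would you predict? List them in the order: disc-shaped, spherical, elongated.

Expected counts for N = 261 under a 9:6:1 ratio (total parts = 16):
  disc-shaped: 261 × 9/16 = 146.8125
  spherical: 261 × 6/16 = 97.875
  elongated: 261 × 1/16 = 16.3125

146.8125, 97.875, 16.3125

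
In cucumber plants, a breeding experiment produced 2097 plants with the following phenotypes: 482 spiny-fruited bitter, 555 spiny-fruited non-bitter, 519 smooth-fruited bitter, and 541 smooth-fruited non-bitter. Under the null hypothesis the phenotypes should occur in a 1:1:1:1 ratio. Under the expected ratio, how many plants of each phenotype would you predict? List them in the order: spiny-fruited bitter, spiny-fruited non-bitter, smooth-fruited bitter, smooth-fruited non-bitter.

The 1:1:1:1 ratio has 4 parts, so with N = 2097 the expected counts are:
  spiny-fruited bitter: 2097 × 1/4 = 524.25
  spiny-fruited non-bitter: 2097 × 1/4 = 524.25
  smooth-fruited bitter: 2097 × 1/4 = 524.25
  smooth-fruited non-bitter: 2097 × 1/4 = 524.25

524.25, 524.25, 524.25, 524.25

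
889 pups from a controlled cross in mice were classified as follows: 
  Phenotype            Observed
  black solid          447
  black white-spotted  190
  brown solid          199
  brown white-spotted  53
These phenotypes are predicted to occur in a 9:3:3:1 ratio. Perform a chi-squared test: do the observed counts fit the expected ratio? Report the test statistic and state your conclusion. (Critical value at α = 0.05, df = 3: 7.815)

15.273; not consistent

The 9:3:3:1 ratio has 16 parts, so with N = 889 the expected counts are:
  black solid: 889 × 9/16 = 500.0625
  black white-spotted: 889 × 3/16 = 166.6875
  brown solid: 889 × 3/16 = 166.6875
  brown white-spotted: 889 × 1/16 = 55.5625
χ² = Σ (O − E)² / E
  black solid: (447 − 500.0625)² / 500.0625 = 5.6306
  black white-spotted: (190 − 166.6875)² / 166.6875 = 3.2604
  brown solid: (199 − 166.6875)² / 166.6875 = 6.2638
  brown white-spotted: (53 − 55.5625)² / 55.5625 = 0.1182
χ² = 5.6306 + 3.2604 + 6.2638 + 0.1182 = 15.273
Degrees of freedom = 4 − 1 = 3; critical value at α = 0.05 is 7.815.
Since 15.273 > 7.815, we reject the null hypothesis — the data do not fit the 9:3:3:1 ratio.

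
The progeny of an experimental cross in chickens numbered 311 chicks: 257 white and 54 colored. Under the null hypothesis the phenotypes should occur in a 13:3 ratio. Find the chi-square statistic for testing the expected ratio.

0.393

Total ratio parts = 16. Expected numbers out of 311:
  white: 311 × 13/16 = 252.6875
  colored: 311 × 3/16 = 58.3125
χ² = Σ (O − E)² / E
  white: (257 − 252.6875)² / 252.6875 = 0.0736
  colored: (54 − 58.3125)² / 58.3125 = 0.3189
χ² = 0.0736 + 0.3189 = 0.3925 ≈ 0.393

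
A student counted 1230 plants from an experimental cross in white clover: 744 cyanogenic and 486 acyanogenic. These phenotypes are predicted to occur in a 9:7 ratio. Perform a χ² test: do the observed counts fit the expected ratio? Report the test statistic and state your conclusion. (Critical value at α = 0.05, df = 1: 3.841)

8.976; not consistent

Total ratio parts = 16. Expected numbers out of 1230:
  cyanogenic: 1230 × 9/16 = 691.875
  acyanogenic: 1230 × 7/16 = 538.125
χ² = Σ (O − E)² / E
  cyanogenic: (744 − 691.875)² / 691.875 = 3.9270
  acyanogenic: (486 − 538.125)² / 538.125 = 5.0490
χ² = 3.9270 + 5.0490 = 8.976
Degrees of freedom = 2 − 1 = 1; critical value at α = 0.05 is 3.841.
Since 8.976 > 3.841, we reject the null hypothesis — the data do not fit the 9:7 ratio.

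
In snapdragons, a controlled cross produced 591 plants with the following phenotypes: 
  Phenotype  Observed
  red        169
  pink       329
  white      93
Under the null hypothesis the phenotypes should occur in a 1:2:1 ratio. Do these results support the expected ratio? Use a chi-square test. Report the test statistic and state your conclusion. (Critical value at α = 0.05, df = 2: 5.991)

Under the 1:2:1 hypothesis (Σ ratio = 4, N = 591):
  red: 591 × 1/4 = 147.75
  pink: 591 × 2/4 = 295.5
  white: 591 × 1/4 = 147.75
χ² = Σ (O − E)² / E
  red: (169 − 147.75)² / 147.75 = 3.0563
  pink: (329 − 295.5)² / 295.5 = 3.7978
  white: (93 − 147.75)² / 147.75 = 20.2881
χ² = 3.0563 + 3.7978 + 20.2881 = 27.1422 ≈ 27.142
Degrees of freedom = 3 − 1 = 2; critical value at α = 0.05 is 5.991.
Since 27.142 > 5.991, we reject the null hypothesis — the data do not fit the 1:2:1 ratio.

27.142; not consistent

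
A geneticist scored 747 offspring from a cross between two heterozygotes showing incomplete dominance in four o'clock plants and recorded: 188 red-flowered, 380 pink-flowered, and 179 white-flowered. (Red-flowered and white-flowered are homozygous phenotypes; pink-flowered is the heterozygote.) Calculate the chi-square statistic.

With incomplete dominance, a heterozygote × heterozygote cross gives a 1:2:1 phenotypic ratio.
The 1:2:1 ratio has 4 parts, so with N = 747 the expected counts are:
  red-flowered: 747 × 1/4 = 186.75
  pink-flowered: 747 × 2/4 = 373.5
  white-flowered: 747 × 1/4 = 186.75
χ² = Σ (O − E)² / E
  red-flowered: (188 − 186.75)² / 186.75 = 0.0084
  pink-flowered: (380 − 373.5)² / 373.5 = 0.1131
  white-flowered: (179 − 186.75)² / 186.75 = 0.3216
χ² = 0.0084 + 0.1131 + 0.3216 = 0.4431 ≈ 0.443

0.443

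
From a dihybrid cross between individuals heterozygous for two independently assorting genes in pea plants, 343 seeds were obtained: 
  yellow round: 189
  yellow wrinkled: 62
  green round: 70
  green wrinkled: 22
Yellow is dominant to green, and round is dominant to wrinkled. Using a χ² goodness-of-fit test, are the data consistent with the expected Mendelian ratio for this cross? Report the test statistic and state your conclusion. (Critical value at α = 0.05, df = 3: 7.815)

A dihybrid F₂ with independent assortment and complete dominance at both loci gives a 9:3:3:1 phenotypic ratio.
Total ratio parts = 16. Expected numbers out of 343:
  yellow round: 343 × 9/16 = 192.9375
  yellow wrinkled: 343 × 3/16 = 64.3125
  green round: 343 × 3/16 = 64.3125
  green wrinkled: 343 × 1/16 = 21.4375
χ² = Σ (O − E)² / E
  yellow round: (189 − 192.9375)² / 192.9375 = 0.0804
  yellow wrinkled: (62 − 64.3125)² / 64.3125 = 0.0832
  green round: (70 − 64.3125)² / 64.3125 = 0.5030
  green wrinkled: (22 − 21.4375)² / 21.4375 = 0.0148
χ² = 0.0804 + 0.0832 + 0.5030 + 0.0148 = 0.6814 ≈ 0.681
Degrees of freedom = 4 − 1 = 3; critical value at α = 0.05 is 7.815.
Since 0.681 < 7.815, we fail to reject the null hypothesis — the data are consistent with the 9:3:3:1 ratio.

0.681; consistent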